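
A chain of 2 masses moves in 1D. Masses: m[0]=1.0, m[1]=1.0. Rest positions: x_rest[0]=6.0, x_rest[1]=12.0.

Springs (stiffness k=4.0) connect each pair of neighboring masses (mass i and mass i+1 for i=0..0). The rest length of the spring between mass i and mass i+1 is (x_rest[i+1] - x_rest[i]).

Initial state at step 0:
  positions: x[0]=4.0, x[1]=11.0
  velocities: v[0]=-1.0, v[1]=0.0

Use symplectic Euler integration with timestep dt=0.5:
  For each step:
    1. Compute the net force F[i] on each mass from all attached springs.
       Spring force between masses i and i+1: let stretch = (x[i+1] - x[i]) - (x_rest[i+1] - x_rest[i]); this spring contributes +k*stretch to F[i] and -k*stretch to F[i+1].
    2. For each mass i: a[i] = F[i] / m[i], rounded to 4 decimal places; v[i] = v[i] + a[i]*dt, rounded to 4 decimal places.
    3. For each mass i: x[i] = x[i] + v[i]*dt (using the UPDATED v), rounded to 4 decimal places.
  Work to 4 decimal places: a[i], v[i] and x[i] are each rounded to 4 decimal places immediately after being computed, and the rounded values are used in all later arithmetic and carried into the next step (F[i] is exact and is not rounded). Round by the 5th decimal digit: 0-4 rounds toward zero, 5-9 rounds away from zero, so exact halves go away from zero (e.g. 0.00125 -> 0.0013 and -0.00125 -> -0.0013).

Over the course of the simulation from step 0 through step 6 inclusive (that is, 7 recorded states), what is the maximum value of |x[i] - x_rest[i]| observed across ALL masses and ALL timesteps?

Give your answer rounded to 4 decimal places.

Answer: 3.5000

Derivation:
Step 0: x=[4.0000 11.0000] v=[-1.0000 0.0000]
Step 1: x=[4.5000 10.0000] v=[1.0000 -2.0000]
Step 2: x=[4.5000 9.5000] v=[0.0000 -1.0000]
Step 3: x=[3.5000 10.0000] v=[-2.0000 1.0000]
Step 4: x=[3.0000 10.0000] v=[-1.0000 0.0000]
Step 5: x=[3.5000 9.0000] v=[1.0000 -2.0000]
Step 6: x=[3.5000 8.5000] v=[0.0000 -1.0000]
Max displacement = 3.5000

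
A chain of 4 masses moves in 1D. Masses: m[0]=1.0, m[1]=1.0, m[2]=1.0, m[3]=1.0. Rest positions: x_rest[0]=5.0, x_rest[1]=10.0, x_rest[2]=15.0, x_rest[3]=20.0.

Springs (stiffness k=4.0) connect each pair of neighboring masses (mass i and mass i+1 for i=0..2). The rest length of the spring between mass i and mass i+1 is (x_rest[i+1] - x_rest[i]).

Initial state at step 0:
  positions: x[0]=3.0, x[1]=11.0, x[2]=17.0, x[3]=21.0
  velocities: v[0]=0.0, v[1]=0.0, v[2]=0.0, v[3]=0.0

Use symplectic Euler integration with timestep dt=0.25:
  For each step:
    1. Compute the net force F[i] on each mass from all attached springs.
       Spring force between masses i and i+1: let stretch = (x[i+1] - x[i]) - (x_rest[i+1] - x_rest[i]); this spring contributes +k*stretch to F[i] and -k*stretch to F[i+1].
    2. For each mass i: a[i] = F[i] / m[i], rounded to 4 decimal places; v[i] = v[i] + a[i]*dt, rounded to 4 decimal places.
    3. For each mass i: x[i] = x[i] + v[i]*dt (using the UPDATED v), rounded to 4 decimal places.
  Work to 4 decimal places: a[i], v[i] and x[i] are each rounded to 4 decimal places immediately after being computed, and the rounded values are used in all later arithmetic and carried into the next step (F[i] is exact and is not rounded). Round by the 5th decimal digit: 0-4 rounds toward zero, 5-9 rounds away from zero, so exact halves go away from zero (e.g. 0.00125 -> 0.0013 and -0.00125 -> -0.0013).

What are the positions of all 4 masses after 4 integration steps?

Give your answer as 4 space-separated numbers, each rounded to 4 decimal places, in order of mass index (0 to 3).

Answer: 6.8204 9.4922 14.3828 21.3047

Derivation:
Step 0: x=[3.0000 11.0000 17.0000 21.0000] v=[0.0000 0.0000 0.0000 0.0000]
Step 1: x=[3.7500 10.5000 16.5000 21.2500] v=[3.0000 -2.0000 -2.0000 1.0000]
Step 2: x=[4.9375 9.8125 15.6875 21.5625] v=[4.7500 -2.7500 -3.2500 1.2500]
Step 3: x=[6.0938 9.3750 14.8750 21.6563] v=[4.6250 -1.7500 -3.2500 0.3750]
Step 4: x=[6.8204 9.4922 14.3828 21.3047] v=[2.9062 0.4688 -1.9687 -1.4063]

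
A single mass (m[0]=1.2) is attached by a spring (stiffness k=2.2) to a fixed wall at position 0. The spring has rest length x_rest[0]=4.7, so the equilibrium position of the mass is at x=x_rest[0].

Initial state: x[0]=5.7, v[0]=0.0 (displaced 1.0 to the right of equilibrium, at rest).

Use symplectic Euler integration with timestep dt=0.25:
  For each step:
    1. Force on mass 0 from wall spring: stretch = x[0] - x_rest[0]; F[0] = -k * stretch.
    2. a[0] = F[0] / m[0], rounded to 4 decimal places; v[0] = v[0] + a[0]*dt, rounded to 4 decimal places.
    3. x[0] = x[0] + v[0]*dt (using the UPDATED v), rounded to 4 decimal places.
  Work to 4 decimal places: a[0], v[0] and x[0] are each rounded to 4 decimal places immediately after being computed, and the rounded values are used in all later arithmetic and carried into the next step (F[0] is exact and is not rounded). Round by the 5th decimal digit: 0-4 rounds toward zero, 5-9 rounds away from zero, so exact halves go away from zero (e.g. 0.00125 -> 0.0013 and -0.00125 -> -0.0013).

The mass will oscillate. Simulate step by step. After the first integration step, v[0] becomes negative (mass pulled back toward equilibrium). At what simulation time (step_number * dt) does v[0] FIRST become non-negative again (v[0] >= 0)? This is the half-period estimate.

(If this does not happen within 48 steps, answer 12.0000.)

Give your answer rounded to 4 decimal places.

Answer: 2.5000

Derivation:
Step 0: x=[5.7000] v=[0.0000]
Step 1: x=[5.5854] v=[-0.4583]
Step 2: x=[5.3694] v=[-0.8641]
Step 3: x=[5.0767] v=[-1.1709]
Step 4: x=[4.7408] v=[-1.3436]
Step 5: x=[4.4002] v=[-1.3623]
Step 6: x=[4.0940] v=[-1.2249]
Step 7: x=[3.8572] v=[-0.9472]
Step 8: x=[3.7170] v=[-0.5609]
Step 9: x=[3.6894] v=[-0.1104]
Step 10: x=[3.7776] v=[0.3528]
First v>=0 after going negative at step 10, time=2.5000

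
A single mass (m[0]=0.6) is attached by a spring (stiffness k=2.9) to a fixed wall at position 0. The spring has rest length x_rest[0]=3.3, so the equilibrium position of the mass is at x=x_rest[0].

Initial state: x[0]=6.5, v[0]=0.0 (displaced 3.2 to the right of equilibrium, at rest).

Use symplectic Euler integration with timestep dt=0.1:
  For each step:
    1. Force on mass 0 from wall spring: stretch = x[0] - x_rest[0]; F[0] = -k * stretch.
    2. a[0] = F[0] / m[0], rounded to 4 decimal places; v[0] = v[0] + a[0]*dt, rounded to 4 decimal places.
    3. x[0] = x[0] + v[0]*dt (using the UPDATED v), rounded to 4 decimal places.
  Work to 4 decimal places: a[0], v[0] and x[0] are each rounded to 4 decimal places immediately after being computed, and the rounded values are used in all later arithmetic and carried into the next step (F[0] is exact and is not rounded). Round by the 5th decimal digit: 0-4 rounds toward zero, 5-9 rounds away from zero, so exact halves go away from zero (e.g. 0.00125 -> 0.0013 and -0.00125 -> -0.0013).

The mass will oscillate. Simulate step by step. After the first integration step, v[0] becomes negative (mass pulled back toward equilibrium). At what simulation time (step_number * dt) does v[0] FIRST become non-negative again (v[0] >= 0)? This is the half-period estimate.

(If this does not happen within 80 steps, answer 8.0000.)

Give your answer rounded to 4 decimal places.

Answer: 1.5000

Derivation:
Step 0: x=[6.5000] v=[0.0000]
Step 1: x=[6.3453] v=[-1.5467]
Step 2: x=[6.0434] v=[-3.0186]
Step 3: x=[5.6089] v=[-4.3446]
Step 4: x=[5.0628] v=[-5.4606]
Step 5: x=[4.4315] v=[-6.3126]
Step 6: x=[3.7456] v=[-6.8595]
Step 7: x=[3.0381] v=[-7.0749]
Step 8: x=[2.3433] v=[-6.9483]
Step 9: x=[1.6947] v=[-6.4859]
Step 10: x=[1.1237] v=[-5.7100]
Step 11: x=[0.6579] v=[-4.6581]
Step 12: x=[0.3198] v=[-3.3811]
Step 13: x=[0.1257] v=[-1.9407]
Step 14: x=[0.0851] v=[-0.4065]
Step 15: x=[0.1998] v=[1.1474]
First v>=0 after going negative at step 15, time=1.5000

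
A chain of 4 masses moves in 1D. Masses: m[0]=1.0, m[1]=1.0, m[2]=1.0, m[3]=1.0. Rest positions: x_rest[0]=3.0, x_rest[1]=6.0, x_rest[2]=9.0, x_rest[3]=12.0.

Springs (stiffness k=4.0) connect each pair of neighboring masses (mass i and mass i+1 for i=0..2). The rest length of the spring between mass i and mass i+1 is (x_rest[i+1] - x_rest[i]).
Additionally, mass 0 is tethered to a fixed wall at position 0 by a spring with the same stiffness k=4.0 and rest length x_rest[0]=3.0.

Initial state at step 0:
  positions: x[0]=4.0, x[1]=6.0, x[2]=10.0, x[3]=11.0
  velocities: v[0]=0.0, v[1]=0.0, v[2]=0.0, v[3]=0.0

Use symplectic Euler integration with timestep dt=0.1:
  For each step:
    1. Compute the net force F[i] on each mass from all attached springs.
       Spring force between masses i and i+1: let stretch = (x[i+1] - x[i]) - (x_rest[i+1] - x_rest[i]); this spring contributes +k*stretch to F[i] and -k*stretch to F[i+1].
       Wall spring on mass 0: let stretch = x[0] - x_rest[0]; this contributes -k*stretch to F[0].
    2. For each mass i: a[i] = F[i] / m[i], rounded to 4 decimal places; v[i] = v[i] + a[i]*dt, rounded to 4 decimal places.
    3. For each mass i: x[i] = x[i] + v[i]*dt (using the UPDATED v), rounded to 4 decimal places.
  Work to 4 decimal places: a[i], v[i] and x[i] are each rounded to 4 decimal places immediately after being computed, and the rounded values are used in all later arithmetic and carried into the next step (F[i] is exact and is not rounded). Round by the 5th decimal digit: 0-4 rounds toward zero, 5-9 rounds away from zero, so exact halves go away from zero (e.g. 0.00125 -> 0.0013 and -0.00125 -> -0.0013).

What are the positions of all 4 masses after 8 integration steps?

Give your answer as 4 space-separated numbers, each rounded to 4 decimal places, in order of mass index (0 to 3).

Answer: 2.6037 6.7177 8.1716 12.5861

Derivation:
Step 0: x=[4.0000 6.0000 10.0000 11.0000] v=[0.0000 0.0000 0.0000 0.0000]
Step 1: x=[3.9200 6.0800 9.8800 11.0800] v=[-0.8000 0.8000 -1.2000 0.8000]
Step 2: x=[3.7696 6.2256 9.6560 11.2320] v=[-1.5040 1.4560 -2.2400 1.5200]
Step 3: x=[3.5667 6.4102 9.3578 11.4410] v=[-2.0294 1.8458 -2.9818 2.0896]
Step 4: x=[3.3348 6.5989 9.0250 11.6866] v=[-2.3187 1.8874 -3.3276 2.4563]
Step 5: x=[3.1001 6.7541 8.7017 11.9458] v=[-2.3470 1.5522 -3.2334 2.5917]
Step 6: x=[2.8876 6.8411 8.4302 12.1952] v=[-2.1254 0.8696 -2.7148 2.4941]
Step 7: x=[2.7177 6.8335 8.2458 12.4140] v=[-1.6990 -0.0762 -1.8444 2.1881]
Step 8: x=[2.6037 6.7177 8.1716 12.5861] v=[-1.1398 -1.1576 -0.7420 1.7208]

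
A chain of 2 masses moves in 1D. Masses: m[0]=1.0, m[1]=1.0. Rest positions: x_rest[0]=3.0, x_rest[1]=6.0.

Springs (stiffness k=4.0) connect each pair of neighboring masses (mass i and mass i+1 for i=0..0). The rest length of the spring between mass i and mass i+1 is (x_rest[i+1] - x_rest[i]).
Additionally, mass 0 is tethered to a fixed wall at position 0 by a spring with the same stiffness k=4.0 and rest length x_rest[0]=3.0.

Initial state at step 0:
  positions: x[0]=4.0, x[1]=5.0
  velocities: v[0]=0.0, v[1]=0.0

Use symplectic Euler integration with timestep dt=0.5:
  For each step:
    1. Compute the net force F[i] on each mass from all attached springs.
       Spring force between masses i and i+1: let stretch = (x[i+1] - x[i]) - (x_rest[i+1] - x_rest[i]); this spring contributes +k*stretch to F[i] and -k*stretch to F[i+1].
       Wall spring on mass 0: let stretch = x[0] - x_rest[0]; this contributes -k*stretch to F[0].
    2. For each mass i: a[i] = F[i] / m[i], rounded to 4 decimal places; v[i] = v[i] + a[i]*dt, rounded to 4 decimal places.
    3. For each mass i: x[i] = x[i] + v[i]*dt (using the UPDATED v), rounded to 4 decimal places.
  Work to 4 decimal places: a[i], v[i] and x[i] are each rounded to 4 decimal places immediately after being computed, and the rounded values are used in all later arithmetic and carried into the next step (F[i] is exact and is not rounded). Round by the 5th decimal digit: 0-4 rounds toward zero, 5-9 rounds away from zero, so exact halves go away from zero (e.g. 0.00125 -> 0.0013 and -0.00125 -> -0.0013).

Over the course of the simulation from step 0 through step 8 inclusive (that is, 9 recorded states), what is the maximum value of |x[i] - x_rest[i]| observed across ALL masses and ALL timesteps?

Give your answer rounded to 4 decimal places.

Answer: 2.0000

Derivation:
Step 0: x=[4.0000 5.0000] v=[0.0000 0.0000]
Step 1: x=[1.0000 7.0000] v=[-6.0000 4.0000]
Step 2: x=[3.0000 6.0000] v=[4.0000 -2.0000]
Step 3: x=[5.0000 5.0000] v=[4.0000 -2.0000]
Step 4: x=[2.0000 7.0000] v=[-6.0000 4.0000]
Step 5: x=[2.0000 7.0000] v=[0.0000 0.0000]
Step 6: x=[5.0000 5.0000] v=[6.0000 -4.0000]
Step 7: x=[3.0000 6.0000] v=[-4.0000 2.0000]
Step 8: x=[1.0000 7.0000] v=[-4.0000 2.0000]
Max displacement = 2.0000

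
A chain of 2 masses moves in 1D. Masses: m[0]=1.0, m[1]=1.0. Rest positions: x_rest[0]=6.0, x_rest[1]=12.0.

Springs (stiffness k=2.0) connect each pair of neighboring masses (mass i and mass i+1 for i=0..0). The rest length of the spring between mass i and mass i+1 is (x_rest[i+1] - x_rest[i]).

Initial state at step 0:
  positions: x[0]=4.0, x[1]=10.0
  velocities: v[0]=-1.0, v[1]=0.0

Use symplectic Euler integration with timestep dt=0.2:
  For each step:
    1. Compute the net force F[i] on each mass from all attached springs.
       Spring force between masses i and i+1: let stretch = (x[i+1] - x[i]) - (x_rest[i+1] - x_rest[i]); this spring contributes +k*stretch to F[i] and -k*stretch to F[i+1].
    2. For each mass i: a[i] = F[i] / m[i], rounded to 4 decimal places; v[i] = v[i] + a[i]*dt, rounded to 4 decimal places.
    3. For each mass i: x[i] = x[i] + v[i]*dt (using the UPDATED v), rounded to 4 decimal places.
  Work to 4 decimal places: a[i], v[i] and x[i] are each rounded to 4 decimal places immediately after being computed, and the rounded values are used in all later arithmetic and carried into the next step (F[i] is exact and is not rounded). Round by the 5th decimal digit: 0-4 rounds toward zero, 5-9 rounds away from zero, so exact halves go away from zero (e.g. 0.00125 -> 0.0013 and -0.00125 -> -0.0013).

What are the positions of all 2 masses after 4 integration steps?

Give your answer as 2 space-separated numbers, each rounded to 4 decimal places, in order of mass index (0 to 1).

Step 0: x=[4.0000 10.0000] v=[-1.0000 0.0000]
Step 1: x=[3.8000 10.0000] v=[-1.0000 0.0000]
Step 2: x=[3.6160 9.9840] v=[-0.9200 -0.0800]
Step 3: x=[3.4614 9.9386] v=[-0.7728 -0.2272]
Step 4: x=[3.3450 9.8550] v=[-0.5819 -0.4181]

Answer: 3.3450 9.8550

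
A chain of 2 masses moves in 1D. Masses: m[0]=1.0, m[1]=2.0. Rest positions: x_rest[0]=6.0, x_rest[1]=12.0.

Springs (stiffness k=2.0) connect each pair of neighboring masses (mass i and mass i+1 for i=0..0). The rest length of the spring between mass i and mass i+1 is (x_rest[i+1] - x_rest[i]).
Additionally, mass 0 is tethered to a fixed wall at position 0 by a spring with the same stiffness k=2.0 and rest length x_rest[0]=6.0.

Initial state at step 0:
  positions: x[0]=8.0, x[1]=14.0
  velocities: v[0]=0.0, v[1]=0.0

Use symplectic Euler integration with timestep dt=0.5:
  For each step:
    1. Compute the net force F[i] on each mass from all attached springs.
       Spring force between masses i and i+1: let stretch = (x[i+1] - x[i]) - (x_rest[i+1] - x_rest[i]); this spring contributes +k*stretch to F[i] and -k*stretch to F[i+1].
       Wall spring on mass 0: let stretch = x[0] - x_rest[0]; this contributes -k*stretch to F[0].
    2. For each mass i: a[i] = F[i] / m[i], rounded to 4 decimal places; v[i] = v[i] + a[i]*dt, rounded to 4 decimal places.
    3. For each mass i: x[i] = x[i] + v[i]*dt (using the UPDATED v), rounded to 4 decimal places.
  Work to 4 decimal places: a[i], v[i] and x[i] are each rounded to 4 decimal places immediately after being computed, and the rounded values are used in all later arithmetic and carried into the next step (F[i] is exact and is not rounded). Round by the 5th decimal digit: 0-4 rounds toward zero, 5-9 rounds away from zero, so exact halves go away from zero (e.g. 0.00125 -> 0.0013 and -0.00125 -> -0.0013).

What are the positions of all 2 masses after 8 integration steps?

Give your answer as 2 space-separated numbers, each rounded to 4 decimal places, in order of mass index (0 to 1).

Answer: 3.9162 10.1150

Derivation:
Step 0: x=[8.0000 14.0000] v=[0.0000 0.0000]
Step 1: x=[7.0000 14.0000] v=[-2.0000 0.0000]
Step 2: x=[6.0000 13.7500] v=[-2.0000 -0.5000]
Step 3: x=[5.8750 13.0625] v=[-0.2500 -1.3750]
Step 4: x=[6.4063 12.0781] v=[1.0625 -1.9688]
Step 5: x=[6.5703 11.1758] v=[0.3280 -1.8047]
Step 6: x=[5.7519 10.6221] v=[-1.6368 -1.1075]
Step 7: x=[4.4927 10.3508] v=[-2.5185 -0.5426]
Step 8: x=[3.9162 10.1150] v=[-1.1531 -0.4717]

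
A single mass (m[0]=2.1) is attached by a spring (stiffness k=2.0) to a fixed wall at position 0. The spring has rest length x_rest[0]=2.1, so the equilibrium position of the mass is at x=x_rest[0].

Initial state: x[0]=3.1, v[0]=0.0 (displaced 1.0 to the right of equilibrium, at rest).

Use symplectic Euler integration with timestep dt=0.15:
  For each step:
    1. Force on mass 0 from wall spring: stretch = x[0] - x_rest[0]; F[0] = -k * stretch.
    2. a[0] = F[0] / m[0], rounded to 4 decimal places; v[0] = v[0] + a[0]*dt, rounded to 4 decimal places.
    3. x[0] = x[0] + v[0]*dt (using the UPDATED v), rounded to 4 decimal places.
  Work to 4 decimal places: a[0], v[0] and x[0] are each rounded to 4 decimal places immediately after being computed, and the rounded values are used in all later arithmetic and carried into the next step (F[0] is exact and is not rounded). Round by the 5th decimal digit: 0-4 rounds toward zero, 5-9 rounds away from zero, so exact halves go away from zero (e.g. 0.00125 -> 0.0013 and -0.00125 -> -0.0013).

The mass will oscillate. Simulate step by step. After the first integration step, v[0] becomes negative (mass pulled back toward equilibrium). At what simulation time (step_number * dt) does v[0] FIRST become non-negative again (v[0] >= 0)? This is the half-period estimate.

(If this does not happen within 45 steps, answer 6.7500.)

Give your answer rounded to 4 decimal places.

Step 0: x=[3.1000] v=[0.0000]
Step 1: x=[3.0786] v=[-0.1429]
Step 2: x=[3.0362] v=[-0.2827]
Step 3: x=[2.9737] v=[-0.4164]
Step 4: x=[2.8925] v=[-0.5412]
Step 5: x=[2.7943] v=[-0.6544]
Step 6: x=[2.6813] v=[-0.7536]
Step 7: x=[2.5558] v=[-0.8366]
Step 8: x=[2.4205] v=[-0.9017]
Step 9: x=[2.2784] v=[-0.9475]
Step 10: x=[2.1325] v=[-0.9730]
Step 11: x=[1.9858] v=[-0.9777]
Step 12: x=[1.8416] v=[-0.9614]
Step 13: x=[1.7029] v=[-0.9245]
Step 14: x=[1.5727] v=[-0.8678]
Step 15: x=[1.4538] v=[-0.7925]
Step 16: x=[1.3488] v=[-0.7002]
Step 17: x=[1.2599] v=[-0.5929]
Step 18: x=[1.1890] v=[-0.4729]
Step 19: x=[1.1376] v=[-0.3428]
Step 20: x=[1.1068] v=[-0.2053]
Step 21: x=[1.0973] v=[-0.0634]
Step 22: x=[1.1093] v=[0.0799]
First v>=0 after going negative at step 22, time=3.3000

Answer: 3.3000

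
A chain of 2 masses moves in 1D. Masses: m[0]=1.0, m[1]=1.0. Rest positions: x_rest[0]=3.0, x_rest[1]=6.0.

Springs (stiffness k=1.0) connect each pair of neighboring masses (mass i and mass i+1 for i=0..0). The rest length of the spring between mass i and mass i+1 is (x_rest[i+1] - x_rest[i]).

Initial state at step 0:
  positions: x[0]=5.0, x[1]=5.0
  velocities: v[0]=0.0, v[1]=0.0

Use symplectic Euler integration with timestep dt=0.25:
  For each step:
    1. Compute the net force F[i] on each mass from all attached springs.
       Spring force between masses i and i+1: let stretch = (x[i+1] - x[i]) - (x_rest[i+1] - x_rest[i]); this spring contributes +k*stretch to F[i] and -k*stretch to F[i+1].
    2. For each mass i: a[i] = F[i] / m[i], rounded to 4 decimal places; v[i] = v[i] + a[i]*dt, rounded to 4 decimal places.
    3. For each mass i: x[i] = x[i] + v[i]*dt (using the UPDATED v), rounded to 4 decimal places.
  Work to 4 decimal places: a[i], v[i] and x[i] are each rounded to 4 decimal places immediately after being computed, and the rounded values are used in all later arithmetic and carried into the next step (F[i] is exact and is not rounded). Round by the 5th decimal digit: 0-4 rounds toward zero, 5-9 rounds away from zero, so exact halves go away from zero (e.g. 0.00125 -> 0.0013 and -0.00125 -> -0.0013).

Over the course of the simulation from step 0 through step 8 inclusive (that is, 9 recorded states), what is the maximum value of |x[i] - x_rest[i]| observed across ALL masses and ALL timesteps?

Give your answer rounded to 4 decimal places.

Answer: 2.0131

Derivation:
Step 0: x=[5.0000 5.0000] v=[0.0000 0.0000]
Step 1: x=[4.8125 5.1875] v=[-0.7500 0.7500]
Step 2: x=[4.4609 5.5391] v=[-1.4063 1.4063]
Step 3: x=[3.9892 6.0108] v=[-1.8868 1.8868]
Step 4: x=[3.4564 6.5437] v=[-2.1314 2.1314]
Step 5: x=[2.9290 7.0711] v=[-2.1096 2.1096]
Step 6: x=[2.4730 7.5271] v=[-1.8241 1.8241]
Step 7: x=[2.1454 7.8548] v=[-1.3106 1.3106]
Step 8: x=[1.9871 8.0131] v=[-0.6333 0.6333]
Max displacement = 2.0131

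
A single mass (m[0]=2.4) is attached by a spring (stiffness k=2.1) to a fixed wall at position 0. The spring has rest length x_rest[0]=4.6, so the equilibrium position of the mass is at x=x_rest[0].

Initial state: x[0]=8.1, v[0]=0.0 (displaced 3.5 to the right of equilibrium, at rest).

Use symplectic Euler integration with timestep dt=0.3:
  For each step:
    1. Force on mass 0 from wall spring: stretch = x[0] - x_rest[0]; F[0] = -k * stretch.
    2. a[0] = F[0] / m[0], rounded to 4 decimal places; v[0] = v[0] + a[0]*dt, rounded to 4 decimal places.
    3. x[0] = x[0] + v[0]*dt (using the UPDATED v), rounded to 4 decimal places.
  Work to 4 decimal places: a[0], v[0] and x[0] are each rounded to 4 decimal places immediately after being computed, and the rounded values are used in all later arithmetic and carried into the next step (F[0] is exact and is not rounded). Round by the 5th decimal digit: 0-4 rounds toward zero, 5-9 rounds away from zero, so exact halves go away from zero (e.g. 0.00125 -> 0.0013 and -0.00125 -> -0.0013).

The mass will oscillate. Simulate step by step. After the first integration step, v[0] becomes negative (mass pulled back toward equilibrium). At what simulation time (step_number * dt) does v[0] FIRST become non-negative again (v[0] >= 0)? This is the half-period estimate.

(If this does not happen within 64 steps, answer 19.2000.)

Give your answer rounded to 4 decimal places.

Step 0: x=[8.1000] v=[0.0000]
Step 1: x=[7.8244] v=[-0.9188]
Step 2: x=[7.2948] v=[-1.7652]
Step 3: x=[6.5530] v=[-2.4726]
Step 4: x=[5.6574] v=[-2.9853]
Step 5: x=[4.6785] v=[-3.2629]
Step 6: x=[3.6935] v=[-3.2835]
Step 7: x=[2.7799] v=[-3.0455]
Step 8: x=[2.0096] v=[-2.5677]
Step 9: x=[1.4433] v=[-1.8877]
Step 10: x=[1.1256] v=[-1.0591]
Step 11: x=[1.0815] v=[-0.1471]
Step 12: x=[1.3145] v=[0.7765]
First v>=0 after going negative at step 12, time=3.6000

Answer: 3.6000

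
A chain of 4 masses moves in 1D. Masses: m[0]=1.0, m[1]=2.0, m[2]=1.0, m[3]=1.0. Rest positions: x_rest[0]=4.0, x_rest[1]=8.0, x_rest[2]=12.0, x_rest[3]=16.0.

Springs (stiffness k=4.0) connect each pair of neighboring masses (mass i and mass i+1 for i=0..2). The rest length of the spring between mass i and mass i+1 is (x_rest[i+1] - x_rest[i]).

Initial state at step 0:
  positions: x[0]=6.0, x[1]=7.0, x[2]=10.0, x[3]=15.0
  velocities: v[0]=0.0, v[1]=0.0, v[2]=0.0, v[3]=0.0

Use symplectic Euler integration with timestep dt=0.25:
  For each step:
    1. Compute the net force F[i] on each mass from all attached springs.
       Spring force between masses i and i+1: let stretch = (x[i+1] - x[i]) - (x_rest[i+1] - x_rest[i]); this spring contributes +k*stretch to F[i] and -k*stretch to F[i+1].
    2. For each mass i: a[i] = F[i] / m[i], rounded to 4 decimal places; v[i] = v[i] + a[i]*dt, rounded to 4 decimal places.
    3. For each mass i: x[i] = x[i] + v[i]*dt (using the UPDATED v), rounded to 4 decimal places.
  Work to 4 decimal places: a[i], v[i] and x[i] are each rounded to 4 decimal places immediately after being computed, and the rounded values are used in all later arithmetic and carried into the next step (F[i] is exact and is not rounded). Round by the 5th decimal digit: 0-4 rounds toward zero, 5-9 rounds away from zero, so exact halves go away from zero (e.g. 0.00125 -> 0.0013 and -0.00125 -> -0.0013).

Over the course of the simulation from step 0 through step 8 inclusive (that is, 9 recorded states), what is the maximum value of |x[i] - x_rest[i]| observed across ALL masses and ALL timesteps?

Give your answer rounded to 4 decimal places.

Step 0: x=[6.0000 7.0000 10.0000 15.0000] v=[0.0000 0.0000 0.0000 0.0000]
Step 1: x=[5.2500 7.2500 10.5000 14.7500] v=[-3.0000 1.0000 2.0000 -1.0000]
Step 2: x=[4.0000 7.6563 11.2500 14.4375] v=[-5.0000 1.6250 3.0000 -1.2500]
Step 3: x=[2.6641 8.0547 11.8985 14.3281] v=[-5.3437 1.5937 2.5938 -0.4375]
Step 4: x=[1.6758 8.2598 12.1934 14.6113] v=[-3.9531 0.8203 1.1796 1.1329]
Step 5: x=[1.3335 8.1336 12.1094 15.2901] v=[-1.3691 -0.5049 -0.3361 2.7150]
Step 6: x=[1.6913 7.6543 11.8266 16.1737] v=[1.4310 -1.9171 -1.1312 3.5343]
Step 7: x=[2.5398 6.9512 11.5875 16.9705] v=[3.3940 -2.8125 -0.9564 3.1872]
Step 8: x=[3.4912 6.2762 11.5351 17.4216] v=[3.8054 -2.7001 -0.2097 1.8042]
Max displacement = 2.6665

Answer: 2.6665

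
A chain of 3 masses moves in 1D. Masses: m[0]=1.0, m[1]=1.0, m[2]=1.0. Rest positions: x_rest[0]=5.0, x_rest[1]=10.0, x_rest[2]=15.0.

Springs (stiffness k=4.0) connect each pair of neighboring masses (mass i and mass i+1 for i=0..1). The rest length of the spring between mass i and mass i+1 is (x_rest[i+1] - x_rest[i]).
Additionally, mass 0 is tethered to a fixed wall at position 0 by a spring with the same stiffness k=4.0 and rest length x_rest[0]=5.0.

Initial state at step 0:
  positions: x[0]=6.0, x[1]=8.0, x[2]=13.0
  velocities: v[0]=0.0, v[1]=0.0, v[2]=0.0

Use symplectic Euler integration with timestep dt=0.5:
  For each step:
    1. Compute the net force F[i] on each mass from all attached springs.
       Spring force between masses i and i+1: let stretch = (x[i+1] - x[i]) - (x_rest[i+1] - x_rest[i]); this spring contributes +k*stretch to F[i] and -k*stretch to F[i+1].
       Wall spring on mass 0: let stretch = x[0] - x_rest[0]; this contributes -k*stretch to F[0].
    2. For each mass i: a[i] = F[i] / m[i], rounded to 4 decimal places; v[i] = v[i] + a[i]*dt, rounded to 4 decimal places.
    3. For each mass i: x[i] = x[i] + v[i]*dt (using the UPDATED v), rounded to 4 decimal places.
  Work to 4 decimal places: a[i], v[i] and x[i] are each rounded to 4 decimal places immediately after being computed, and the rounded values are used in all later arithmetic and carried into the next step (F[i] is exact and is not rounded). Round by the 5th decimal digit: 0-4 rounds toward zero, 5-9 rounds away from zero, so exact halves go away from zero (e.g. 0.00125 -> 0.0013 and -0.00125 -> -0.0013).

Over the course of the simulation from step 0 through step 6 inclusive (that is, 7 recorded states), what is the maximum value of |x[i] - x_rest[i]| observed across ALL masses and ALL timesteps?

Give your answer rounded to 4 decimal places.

Step 0: x=[6.0000 8.0000 13.0000] v=[0.0000 0.0000 0.0000]
Step 1: x=[2.0000 11.0000 13.0000] v=[-8.0000 6.0000 0.0000]
Step 2: x=[5.0000 7.0000 16.0000] v=[6.0000 -8.0000 6.0000]
Step 3: x=[5.0000 10.0000 15.0000] v=[0.0000 6.0000 -2.0000]
Step 4: x=[5.0000 13.0000 14.0000] v=[0.0000 6.0000 -2.0000]
Step 5: x=[8.0000 9.0000 17.0000] v=[6.0000 -8.0000 6.0000]
Step 6: x=[4.0000 12.0000 17.0000] v=[-8.0000 6.0000 0.0000]
Max displacement = 3.0000

Answer: 3.0000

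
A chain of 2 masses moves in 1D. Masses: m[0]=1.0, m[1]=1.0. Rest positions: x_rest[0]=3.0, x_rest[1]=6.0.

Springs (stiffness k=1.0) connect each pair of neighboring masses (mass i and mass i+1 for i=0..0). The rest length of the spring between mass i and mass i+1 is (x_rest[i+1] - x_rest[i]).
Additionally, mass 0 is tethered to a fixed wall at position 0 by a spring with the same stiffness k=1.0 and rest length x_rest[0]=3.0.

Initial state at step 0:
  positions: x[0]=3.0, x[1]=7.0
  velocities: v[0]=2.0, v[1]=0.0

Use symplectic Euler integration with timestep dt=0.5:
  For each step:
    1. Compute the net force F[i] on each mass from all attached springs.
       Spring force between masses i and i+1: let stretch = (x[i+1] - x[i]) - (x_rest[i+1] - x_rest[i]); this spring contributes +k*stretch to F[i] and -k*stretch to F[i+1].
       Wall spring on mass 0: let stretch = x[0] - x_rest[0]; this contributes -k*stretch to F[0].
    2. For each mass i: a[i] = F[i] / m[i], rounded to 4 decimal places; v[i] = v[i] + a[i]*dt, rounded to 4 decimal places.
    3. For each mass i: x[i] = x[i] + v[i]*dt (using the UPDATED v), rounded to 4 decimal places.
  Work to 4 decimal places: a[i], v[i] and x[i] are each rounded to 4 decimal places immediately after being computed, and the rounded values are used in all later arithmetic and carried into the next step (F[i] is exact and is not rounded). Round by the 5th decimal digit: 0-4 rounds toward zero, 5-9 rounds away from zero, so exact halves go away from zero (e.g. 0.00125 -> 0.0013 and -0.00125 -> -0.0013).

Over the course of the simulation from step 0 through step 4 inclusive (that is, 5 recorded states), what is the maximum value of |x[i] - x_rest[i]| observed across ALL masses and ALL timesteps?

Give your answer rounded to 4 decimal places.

Step 0: x=[3.0000 7.0000] v=[2.0000 0.0000]
Step 1: x=[4.2500 6.7500] v=[2.5000 -0.5000]
Step 2: x=[5.0625 6.6250] v=[1.6250 -0.2500]
Step 3: x=[5.0000 6.8594] v=[-0.1250 0.4688]
Step 4: x=[4.1524 7.3790] v=[-1.6953 1.0391]
Max displacement = 2.0625

Answer: 2.0625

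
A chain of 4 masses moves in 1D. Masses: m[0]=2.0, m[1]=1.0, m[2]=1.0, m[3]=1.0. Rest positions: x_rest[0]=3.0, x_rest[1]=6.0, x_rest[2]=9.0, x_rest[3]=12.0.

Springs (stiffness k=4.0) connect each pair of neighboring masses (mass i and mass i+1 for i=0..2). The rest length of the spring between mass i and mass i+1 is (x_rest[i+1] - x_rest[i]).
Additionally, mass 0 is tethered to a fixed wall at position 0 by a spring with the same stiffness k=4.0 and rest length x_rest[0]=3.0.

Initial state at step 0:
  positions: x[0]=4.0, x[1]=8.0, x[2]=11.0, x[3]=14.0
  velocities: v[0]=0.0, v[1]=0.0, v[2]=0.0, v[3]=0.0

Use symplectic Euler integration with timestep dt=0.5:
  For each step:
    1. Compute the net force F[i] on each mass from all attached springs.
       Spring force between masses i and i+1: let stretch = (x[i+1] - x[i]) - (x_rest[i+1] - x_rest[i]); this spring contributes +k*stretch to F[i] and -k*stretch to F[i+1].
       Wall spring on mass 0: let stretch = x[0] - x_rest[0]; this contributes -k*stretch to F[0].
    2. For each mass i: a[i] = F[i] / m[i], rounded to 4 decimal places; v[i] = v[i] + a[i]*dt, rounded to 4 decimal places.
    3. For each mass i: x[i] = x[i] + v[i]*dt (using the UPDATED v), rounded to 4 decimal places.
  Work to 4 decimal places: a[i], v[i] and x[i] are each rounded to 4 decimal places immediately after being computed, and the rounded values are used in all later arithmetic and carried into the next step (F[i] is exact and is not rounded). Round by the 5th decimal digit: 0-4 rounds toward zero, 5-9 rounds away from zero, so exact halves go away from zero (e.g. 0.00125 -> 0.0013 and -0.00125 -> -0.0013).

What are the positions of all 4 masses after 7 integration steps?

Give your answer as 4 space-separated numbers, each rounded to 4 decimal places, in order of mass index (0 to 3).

Answer: 2.5000 4.8750 7.2500 9.7500

Derivation:
Step 0: x=[4.0000 8.0000 11.0000 14.0000] v=[0.0000 0.0000 0.0000 0.0000]
Step 1: x=[4.0000 7.0000 11.0000 14.0000] v=[0.0000 -2.0000 0.0000 0.0000]
Step 2: x=[3.5000 7.0000 10.0000 14.0000] v=[-1.0000 0.0000 -2.0000 0.0000]
Step 3: x=[3.0000 6.5000 10.0000 13.0000] v=[-1.0000 -1.0000 0.0000 -2.0000]
Step 4: x=[2.7500 6.0000 9.5000 12.0000] v=[-0.5000 -1.0000 -1.0000 -2.0000]
Step 5: x=[2.7500 5.7500 8.0000 11.5000] v=[0.0000 -0.5000 -3.0000 -1.0000]
Step 6: x=[2.8750 4.7500 7.7500 10.5000] v=[0.2500 -2.0000 -0.5000 -2.0000]
Step 7: x=[2.5000 4.8750 7.2500 9.7500] v=[-0.7500 0.2500 -1.0000 -1.5000]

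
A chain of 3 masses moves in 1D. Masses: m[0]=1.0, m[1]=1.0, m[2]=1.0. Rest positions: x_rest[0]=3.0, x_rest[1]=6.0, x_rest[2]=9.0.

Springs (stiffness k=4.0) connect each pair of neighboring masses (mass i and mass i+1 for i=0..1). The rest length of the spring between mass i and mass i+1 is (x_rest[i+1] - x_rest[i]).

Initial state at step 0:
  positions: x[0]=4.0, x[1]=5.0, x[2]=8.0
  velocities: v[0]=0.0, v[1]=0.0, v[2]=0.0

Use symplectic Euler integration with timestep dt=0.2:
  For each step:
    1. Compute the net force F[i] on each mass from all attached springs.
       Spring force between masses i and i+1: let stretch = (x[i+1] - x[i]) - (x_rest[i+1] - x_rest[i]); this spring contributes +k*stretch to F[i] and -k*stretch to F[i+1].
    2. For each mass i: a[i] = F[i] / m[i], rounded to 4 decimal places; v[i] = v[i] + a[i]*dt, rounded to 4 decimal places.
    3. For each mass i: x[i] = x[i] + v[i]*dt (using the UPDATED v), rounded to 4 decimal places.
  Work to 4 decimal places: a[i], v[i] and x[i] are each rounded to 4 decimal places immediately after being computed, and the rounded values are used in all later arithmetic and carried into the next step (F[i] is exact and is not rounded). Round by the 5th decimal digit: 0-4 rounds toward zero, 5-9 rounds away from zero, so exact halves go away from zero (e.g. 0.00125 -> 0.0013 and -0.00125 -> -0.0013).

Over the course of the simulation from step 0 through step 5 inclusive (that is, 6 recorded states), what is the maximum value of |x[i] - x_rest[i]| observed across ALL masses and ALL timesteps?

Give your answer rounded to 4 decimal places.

Step 0: x=[4.0000 5.0000 8.0000] v=[0.0000 0.0000 0.0000]
Step 1: x=[3.6800 5.3200 8.0000] v=[-1.6000 1.6000 0.0000]
Step 2: x=[3.1424 5.8064 8.0512] v=[-2.6880 2.4320 0.2560]
Step 3: x=[2.5510 6.2257 8.2232] v=[-2.9568 2.0966 0.8602]
Step 4: x=[2.0676 6.3767 8.5556] v=[-2.4170 0.7548 1.6622]
Step 5: x=[1.7937 6.1868 9.0194] v=[-1.3697 -0.9494 2.3191]
Max displacement = 1.2063

Answer: 1.2063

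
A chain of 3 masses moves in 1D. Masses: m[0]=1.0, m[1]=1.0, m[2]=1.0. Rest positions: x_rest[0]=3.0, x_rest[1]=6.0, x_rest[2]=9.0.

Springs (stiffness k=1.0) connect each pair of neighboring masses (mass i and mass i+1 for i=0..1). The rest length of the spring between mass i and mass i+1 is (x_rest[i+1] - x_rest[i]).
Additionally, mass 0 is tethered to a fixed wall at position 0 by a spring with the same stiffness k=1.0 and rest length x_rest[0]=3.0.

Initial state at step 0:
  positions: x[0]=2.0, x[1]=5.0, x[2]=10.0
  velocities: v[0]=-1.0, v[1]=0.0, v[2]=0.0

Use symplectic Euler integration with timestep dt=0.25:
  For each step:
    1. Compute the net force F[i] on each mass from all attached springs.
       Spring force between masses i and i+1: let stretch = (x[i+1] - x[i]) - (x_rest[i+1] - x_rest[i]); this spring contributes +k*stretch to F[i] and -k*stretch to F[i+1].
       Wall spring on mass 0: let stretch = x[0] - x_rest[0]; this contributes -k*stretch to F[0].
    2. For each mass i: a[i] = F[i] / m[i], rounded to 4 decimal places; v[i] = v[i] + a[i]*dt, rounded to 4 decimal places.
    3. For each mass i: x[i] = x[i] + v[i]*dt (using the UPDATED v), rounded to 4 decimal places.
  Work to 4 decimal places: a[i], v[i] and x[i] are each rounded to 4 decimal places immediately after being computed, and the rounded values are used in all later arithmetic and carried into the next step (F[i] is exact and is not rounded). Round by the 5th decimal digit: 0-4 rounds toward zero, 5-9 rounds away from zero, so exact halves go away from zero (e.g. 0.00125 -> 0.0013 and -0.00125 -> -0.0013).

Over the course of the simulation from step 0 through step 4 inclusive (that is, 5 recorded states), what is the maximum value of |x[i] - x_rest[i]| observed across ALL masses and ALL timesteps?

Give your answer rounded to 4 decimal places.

Step 0: x=[2.0000 5.0000 10.0000] v=[-1.0000 0.0000 0.0000]
Step 1: x=[1.8125 5.1250 9.8750] v=[-0.7500 0.5000 -0.5000]
Step 2: x=[1.7188 5.3399 9.6406] v=[-0.3750 0.8594 -0.9375]
Step 3: x=[1.7440 5.5972 9.3249] v=[0.1006 1.0293 -1.2627]
Step 4: x=[1.9010 5.8467 8.9638] v=[0.6279 0.9979 -1.4446]
Max displacement = 1.2812

Answer: 1.2812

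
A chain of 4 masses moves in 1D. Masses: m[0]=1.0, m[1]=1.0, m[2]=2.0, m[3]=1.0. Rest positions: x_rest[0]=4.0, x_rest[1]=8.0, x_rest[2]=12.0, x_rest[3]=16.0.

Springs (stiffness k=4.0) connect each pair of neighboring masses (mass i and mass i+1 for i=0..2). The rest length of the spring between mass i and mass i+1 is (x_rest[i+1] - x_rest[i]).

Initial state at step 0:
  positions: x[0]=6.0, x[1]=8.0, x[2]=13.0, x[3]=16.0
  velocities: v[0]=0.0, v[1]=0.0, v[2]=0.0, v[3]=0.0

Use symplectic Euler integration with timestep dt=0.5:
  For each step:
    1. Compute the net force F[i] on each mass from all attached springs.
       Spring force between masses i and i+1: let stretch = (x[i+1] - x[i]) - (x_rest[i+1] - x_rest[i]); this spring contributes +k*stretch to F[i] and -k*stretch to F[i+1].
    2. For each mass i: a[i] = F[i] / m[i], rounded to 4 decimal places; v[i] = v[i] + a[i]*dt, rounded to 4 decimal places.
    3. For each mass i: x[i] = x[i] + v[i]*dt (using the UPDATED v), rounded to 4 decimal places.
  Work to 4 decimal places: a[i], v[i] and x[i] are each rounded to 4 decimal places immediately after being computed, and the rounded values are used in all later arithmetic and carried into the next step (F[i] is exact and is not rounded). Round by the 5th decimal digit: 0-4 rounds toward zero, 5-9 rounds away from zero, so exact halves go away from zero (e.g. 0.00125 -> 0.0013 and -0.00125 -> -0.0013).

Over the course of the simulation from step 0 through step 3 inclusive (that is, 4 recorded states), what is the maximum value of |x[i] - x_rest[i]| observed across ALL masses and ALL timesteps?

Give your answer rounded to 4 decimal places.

Answer: 3.0000

Derivation:
Step 0: x=[6.0000 8.0000 13.0000 16.0000] v=[0.0000 0.0000 0.0000 0.0000]
Step 1: x=[4.0000 11.0000 12.0000 17.0000] v=[-4.0000 6.0000 -2.0000 2.0000]
Step 2: x=[5.0000 8.0000 13.0000 17.0000] v=[2.0000 -6.0000 2.0000 0.0000]
Step 3: x=[5.0000 7.0000 13.5000 17.0000] v=[0.0000 -2.0000 1.0000 0.0000]
Max displacement = 3.0000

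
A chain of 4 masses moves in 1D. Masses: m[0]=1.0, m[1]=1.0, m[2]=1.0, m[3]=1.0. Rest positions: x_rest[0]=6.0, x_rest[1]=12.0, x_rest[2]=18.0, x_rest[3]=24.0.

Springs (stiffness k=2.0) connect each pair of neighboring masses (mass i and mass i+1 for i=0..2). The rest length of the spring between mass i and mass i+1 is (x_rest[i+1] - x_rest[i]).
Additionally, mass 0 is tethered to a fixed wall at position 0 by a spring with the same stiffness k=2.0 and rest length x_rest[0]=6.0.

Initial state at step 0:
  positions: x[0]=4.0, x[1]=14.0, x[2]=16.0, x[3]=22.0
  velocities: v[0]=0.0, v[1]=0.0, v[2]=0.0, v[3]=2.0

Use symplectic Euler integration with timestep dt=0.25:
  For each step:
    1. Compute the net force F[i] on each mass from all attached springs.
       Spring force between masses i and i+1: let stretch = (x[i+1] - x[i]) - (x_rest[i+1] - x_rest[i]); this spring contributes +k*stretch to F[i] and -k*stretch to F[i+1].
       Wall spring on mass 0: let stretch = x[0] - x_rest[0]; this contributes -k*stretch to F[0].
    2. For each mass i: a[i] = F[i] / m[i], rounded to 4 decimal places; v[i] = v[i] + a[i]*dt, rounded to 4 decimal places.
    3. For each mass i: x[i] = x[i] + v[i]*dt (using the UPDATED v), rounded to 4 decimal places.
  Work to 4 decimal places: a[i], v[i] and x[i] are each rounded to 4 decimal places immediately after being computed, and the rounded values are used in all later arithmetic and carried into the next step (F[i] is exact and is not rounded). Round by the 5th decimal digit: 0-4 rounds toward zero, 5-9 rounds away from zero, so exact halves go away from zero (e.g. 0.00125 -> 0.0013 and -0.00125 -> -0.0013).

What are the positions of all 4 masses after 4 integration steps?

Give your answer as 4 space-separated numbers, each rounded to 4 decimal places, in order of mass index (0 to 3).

Answer: 7.6621 9.0068 18.5343 24.1480

Derivation:
Step 0: x=[4.0000 14.0000 16.0000 22.0000] v=[0.0000 0.0000 0.0000 2.0000]
Step 1: x=[4.7500 13.0000 16.5000 22.5000] v=[3.0000 -4.0000 2.0000 2.0000]
Step 2: x=[5.9375 11.4063 17.3125 23.0000] v=[4.7500 -6.3750 3.2500 2.0000]
Step 3: x=[7.0664 9.8672 18.0977 23.5391] v=[4.5157 -6.1563 3.1407 2.1563]
Step 4: x=[7.6621 9.0068 18.5343 24.1480] v=[2.3829 -3.4415 1.7462 2.4356]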